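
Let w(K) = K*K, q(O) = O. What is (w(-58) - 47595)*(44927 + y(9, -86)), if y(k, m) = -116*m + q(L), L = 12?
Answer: -2428945365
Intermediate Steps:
y(k, m) = 12 - 116*m (y(k, m) = -116*m + 12 = 12 - 116*m)
w(K) = K²
(w(-58) - 47595)*(44927 + y(9, -86)) = ((-58)² - 47595)*(44927 + (12 - 116*(-86))) = (3364 - 47595)*(44927 + (12 + 9976)) = -44231*(44927 + 9988) = -44231*54915 = -2428945365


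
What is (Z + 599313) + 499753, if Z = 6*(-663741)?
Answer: -2883380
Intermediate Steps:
Z = -3982446
(Z + 599313) + 499753 = (-3982446 + 599313) + 499753 = -3383133 + 499753 = -2883380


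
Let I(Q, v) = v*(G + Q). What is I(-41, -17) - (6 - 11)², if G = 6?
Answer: 570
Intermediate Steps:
I(Q, v) = v*(6 + Q)
I(-41, -17) - (6 - 11)² = -17*(6 - 41) - (6 - 11)² = -17*(-35) - 1*(-5)² = 595 - 1*25 = 595 - 25 = 570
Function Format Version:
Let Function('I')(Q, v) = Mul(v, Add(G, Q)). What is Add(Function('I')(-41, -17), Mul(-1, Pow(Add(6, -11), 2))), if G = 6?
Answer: 570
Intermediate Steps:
Function('I')(Q, v) = Mul(v, Add(6, Q))
Add(Function('I')(-41, -17), Mul(-1, Pow(Add(6, -11), 2))) = Add(Mul(-17, Add(6, -41)), Mul(-1, Pow(Add(6, -11), 2))) = Add(Mul(-17, -35), Mul(-1, Pow(-5, 2))) = Add(595, Mul(-1, 25)) = Add(595, -25) = 570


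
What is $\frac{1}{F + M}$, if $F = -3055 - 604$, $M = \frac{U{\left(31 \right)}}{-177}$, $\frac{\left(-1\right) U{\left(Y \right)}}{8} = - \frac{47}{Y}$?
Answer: $- \frac{5487}{20077309} \approx -0.00027329$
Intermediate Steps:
$U{\left(Y \right)} = \frac{376}{Y}$ ($U{\left(Y \right)} = - 8 \left(- \frac{47}{Y}\right) = \frac{376}{Y}$)
$M = - \frac{376}{5487}$ ($M = \frac{376 \cdot \frac{1}{31}}{-177} = 376 \cdot \frac{1}{31} \left(- \frac{1}{177}\right) = \frac{376}{31} \left(- \frac{1}{177}\right) = - \frac{376}{5487} \approx -0.068526$)
$F = -3659$ ($F = -3055 - 604 = -3659$)
$\frac{1}{F + M} = \frac{1}{-3659 - \frac{376}{5487}} = \frac{1}{- \frac{20077309}{5487}} = - \frac{5487}{20077309}$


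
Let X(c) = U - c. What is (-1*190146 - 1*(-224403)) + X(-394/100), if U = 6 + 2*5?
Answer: 1713847/50 ≈ 34277.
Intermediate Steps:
U = 16 (U = 6 + 10 = 16)
X(c) = 16 - c
(-1*190146 - 1*(-224403)) + X(-394/100) = (-1*190146 - 1*(-224403)) + (16 - (-394)/100) = (-190146 + 224403) + (16 - (-394)/100) = 34257 + (16 - 1*(-197/50)) = 34257 + (16 + 197/50) = 34257 + 997/50 = 1713847/50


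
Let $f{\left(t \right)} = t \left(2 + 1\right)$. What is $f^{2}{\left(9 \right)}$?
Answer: $729$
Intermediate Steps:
$f{\left(t \right)} = 3 t$ ($f{\left(t \right)} = t 3 = 3 t$)
$f^{2}{\left(9 \right)} = \left(3 \cdot 9\right)^{2} = 27^{2} = 729$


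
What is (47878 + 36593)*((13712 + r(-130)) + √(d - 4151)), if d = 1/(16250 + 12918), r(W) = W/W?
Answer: 1158350823 + 84471*I*√220722217041/7292 ≈ 1.1584e+9 + 5.4423e+6*I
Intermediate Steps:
r(W) = 1
d = 1/29168 ≈ 3.4284e-5
(47878 + 36593)*((13712 + r(-130)) + √(d - 4151)) = (47878 + 36593)*((13712 + 1) + √(1/29168 - 4151)) = 84471*(13713 + √(-121076367/29168)) = 84471*(13713 + I*√220722217041/7292) = 1158350823 + 84471*I*√220722217041/7292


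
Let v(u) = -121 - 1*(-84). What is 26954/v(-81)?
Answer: -26954/37 ≈ -728.49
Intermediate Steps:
v(u) = -37 (v(u) = -121 + 84 = -37)
26954/v(-81) = 26954/(-37) = 26954*(-1/37) = -26954/37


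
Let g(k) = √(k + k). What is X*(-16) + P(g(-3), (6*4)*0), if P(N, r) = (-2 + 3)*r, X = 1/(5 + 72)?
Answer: -16/77 ≈ -0.20779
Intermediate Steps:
g(k) = √2*√k (g(k) = √(2*k) = √2*√k)
X = 1/77 ≈ 0.012987
P(N, r) = r (P(N, r) = 1*r = r)
X*(-16) + P(g(-3), (6*4)*0) = (1/77)*(-16) + (6*4)*0 = -16/77 + 24*0 = -16/77 + 0 = -16/77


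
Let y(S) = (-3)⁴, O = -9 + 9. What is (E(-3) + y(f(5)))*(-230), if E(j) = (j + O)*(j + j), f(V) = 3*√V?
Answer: -22770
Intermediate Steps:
O = 0
y(S) = 81
E(j) = 2*j² (E(j) = (j + 0)*(j + j) = j*(2*j) = 2*j²)
(E(-3) + y(f(5)))*(-230) = (2*(-3)² + 81)*(-230) = (2*9 + 81)*(-230) = (18 + 81)*(-230) = 99*(-230) = -22770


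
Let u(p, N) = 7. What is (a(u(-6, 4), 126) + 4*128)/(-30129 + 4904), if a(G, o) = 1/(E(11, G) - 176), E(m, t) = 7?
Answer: -86527/4263025 ≈ -0.020297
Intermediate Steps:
a(G, o) = -1/169 (a(G, o) = 1/(7 - 176) = 1/(-169) = -1/169)
(a(u(-6, 4), 126) + 4*128)/(-30129 + 4904) = (-1/169 + 4*128)/(-30129 + 4904) = (-1/169 + 512)/(-25225) = (86527/169)*(-1/25225) = -86527/4263025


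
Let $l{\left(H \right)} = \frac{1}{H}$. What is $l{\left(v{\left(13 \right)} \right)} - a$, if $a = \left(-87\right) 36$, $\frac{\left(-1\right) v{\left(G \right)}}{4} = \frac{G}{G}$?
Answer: $\frac{12527}{4} \approx 3131.8$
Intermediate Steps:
$v{\left(G \right)} = -4$ ($v{\left(G \right)} = - 4 \frac{G}{G} = \left(-4\right) 1 = -4$)
$a = -3132$
$l{\left(v{\left(13 \right)} \right)} - a = \frac{1}{-4} - -3132 = - \frac{1}{4} + 3132 = \frac{12527}{4}$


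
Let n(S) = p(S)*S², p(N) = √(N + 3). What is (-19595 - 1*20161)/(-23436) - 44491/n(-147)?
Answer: 3313/1953 + 44491*I/259308 ≈ 1.6964 + 0.17158*I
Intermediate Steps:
p(N) = √(3 + N)
n(S) = S²*√(3 + S) (n(S) = √(3 + S)*S² = S²*√(3 + S))
(-19595 - 1*20161)/(-23436) - 44491/n(-147) = (-19595 - 1*20161)/(-23436) - 44491*1/(21609*√(3 - 147)) = (-19595 - 20161)*(-1/23436) - 44491*(-I/259308) = -39756*(-1/23436) - 44491*(-I/259308) = 3313/1953 - 44491*(-I/259308) = 3313/1953 - (-44491)*I/259308 = 3313/1953 + 44491*I/259308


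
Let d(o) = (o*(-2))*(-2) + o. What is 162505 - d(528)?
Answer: 159865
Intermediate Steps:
d(o) = 5*o (d(o) = -2*o*(-2) + o = 4*o + o = 5*o)
162505 - d(528) = 162505 - 5*528 = 162505 - 1*2640 = 162505 - 2640 = 159865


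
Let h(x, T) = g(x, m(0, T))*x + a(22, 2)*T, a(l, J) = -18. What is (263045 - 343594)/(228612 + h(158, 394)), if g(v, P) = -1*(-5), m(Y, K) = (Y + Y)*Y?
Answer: -80549/222310 ≈ -0.36233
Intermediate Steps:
m(Y, K) = 2*Y**2 (m(Y, K) = (2*Y)*Y = 2*Y**2)
g(v, P) = 5
h(x, T) = -18*T + 5*x (h(x, T) = 5*x - 18*T = -18*T + 5*x)
(263045 - 343594)/(228612 + h(158, 394)) = (263045 - 343594)/(228612 + (-18*394 + 5*158)) = -80549/(228612 + (-7092 + 790)) = -80549/(228612 - 6302) = -80549/222310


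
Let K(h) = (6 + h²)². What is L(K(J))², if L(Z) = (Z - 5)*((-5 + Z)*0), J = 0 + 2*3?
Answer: 0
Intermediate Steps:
J = 6 (J = 0 + 6 = 6)
L(Z) = 0 (L(Z) = (-5 + Z)*0 = 0)
L(K(J))² = 0² = 0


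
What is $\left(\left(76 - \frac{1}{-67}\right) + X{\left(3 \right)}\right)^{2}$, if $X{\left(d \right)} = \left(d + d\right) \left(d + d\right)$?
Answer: $\frac{56325025}{4489} \approx 12547.0$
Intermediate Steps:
$X{\left(d \right)} = 4 d^{2}$ ($X{\left(d \right)} = 2 d 2 d = 4 d^{2}$)
$\left(\left(76 - \frac{1}{-67}\right) + X{\left(3 \right)}\right)^{2} = \left(\left(76 - \frac{1}{-67}\right) + 4 \cdot 3^{2}\right)^{2} = \left(\left(76 - - \frac{1}{67}\right) + 4 \cdot 9\right)^{2} = \left(\left(76 + \frac{1}{67}\right) + 36\right)^{2} = \left(\frac{5093}{67} + 36\right)^{2} = \left(\frac{7505}{67}\right)^{2} = \frac{56325025}{4489}$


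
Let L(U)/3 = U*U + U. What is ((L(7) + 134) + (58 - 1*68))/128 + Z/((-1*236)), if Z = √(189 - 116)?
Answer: 73/32 - √73/236 ≈ 2.2450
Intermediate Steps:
L(U) = 3*U + 3*U² (L(U) = 3*(U*U + U) = 3*(U² + U) = 3*(U + U²) = 3*U + 3*U²)
Z = √73 ≈ 8.5440
((L(7) + 134) + (58 - 1*68))/128 + Z/((-1*236)) = ((3*7*(1 + 7) + 134) + (58 - 1*68))/128 + √73/((-1*236)) = ((3*7*8 + 134) + (58 - 68))*(1/128) + √73/(-236) = ((168 + 134) - 10)*(1/128) + √73*(-1/236) = (302 - 10)*(1/128) - √73/236 = 292*(1/128) - √73/236 = 73/32 - √73/236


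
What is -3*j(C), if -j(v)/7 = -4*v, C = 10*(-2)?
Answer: 1680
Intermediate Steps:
C = -20
j(v) = 28*v (j(v) = -(-28)*v = 28*v)
-3*j(C) = -84*(-20) = -3*(-560) = 1680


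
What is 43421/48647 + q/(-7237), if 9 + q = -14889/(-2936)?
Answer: 923163256417/1033643283304 ≈ 0.89312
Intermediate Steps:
q = -11535/2936 (q = -9 - 14889/(-2936) = -9 - 14889*(-1/2936) = -9 + 14889/2936 = -11535/2936 ≈ -3.9288)
43421/48647 + q/(-7237) = 43421/48647 - 11535/2936/(-7237) = 43421*(1/48647) - 11535/2936*(-1/7237) = 43421/48647 + 11535/21247832 = 923163256417/1033643283304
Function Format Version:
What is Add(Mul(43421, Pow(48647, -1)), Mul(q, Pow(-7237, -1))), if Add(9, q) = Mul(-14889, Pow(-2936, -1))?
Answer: Rational(923163256417, 1033643283304) ≈ 0.89312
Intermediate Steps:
q = Rational(-11535, 2936) (q = Add(-9, Mul(-14889, Pow(-2936, -1))) = Add(-9, Mul(-14889, Rational(-1, 2936))) = Add(-9, Rational(14889, 2936)) = Rational(-11535, 2936) ≈ -3.9288)
Add(Mul(43421, Pow(48647, -1)), Mul(q, Pow(-7237, -1))) = Add(Mul(43421, Pow(48647, -1)), Mul(Rational(-11535, 2936), Pow(-7237, -1))) = Add(Mul(43421, Rational(1, 48647)), Mul(Rational(-11535, 2936), Rational(-1, 7237))) = Add(Rational(43421, 48647), Rational(11535, 21247832)) = Rational(923163256417, 1033643283304)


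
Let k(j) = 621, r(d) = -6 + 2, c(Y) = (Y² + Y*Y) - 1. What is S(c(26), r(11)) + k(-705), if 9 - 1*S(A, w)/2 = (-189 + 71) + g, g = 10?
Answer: 855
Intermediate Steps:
c(Y) = -1 + 2*Y² (c(Y) = (Y² + Y²) - 1 = 2*Y² - 1 = -1 + 2*Y²)
r(d) = -4
S(A, w) = 234 (S(A, w) = 18 - 2*((-189 + 71) + 10) = 18 - 2*(-118 + 10) = 18 - 2*(-108) = 18 + 216 = 234)
S(c(26), r(11)) + k(-705) = 234 + 621 = 855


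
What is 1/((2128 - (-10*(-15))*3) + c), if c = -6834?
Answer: -1/5156 ≈ -0.00019395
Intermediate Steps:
1/((2128 - (-10*(-15))*3) + c) = 1/((2128 - (-10*(-15))*3) - 6834) = 1/((2128 - 150*3) - 6834) = 1/((2128 - 1*450) - 6834) = 1/((2128 - 450) - 6834) = 1/(1678 - 6834) = 1/(-5156) = -1/5156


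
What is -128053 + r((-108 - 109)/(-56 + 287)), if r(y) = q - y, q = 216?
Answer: -4218590/33 ≈ -1.2784e+5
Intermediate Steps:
r(y) = 216 - y
-128053 + r((-108 - 109)/(-56 + 287)) = -128053 + (216 - (-108 - 109)/(-56 + 287)) = -128053 + (216 - (-217)/231) = -128053 + (216 - 1*(-31/33)) = -128053 + (216 + 31/33) = -128053 + 7159/33 = -4218590/33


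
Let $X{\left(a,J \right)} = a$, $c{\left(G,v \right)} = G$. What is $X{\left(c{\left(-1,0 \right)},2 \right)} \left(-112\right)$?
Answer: $112$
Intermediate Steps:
$X{\left(c{\left(-1,0 \right)},2 \right)} \left(-112\right) = \left(-1\right) \left(-112\right) = 112$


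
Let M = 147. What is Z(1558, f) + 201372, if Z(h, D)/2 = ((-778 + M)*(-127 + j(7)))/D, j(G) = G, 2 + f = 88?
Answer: 8734716/43 ≈ 2.0313e+5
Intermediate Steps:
f = 86 (f = -2 + 88 = 86)
Z(h, D) = 151440/D (Z(h, D) = 2*(((-778 + 147)*(-127 + 7))/D) = 2*((-631*(-120))/D) = 2*(75720/D) = 151440/D)
Z(1558, f) + 201372 = 151440/86 + 201372 = 151440*(1/86) + 201372 = 75720/43 + 201372 = 8734716/43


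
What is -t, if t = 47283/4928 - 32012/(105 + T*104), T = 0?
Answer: 21827203/73920 ≈ 295.28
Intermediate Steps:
t = -21827203/73920 (t = 47283/4928 - 32012/(105 + 0*104) = 47283*(1/4928) - 32012/(105 + 0) = 47283/4928 - 32012/105 = -21827203/73920 ≈ -295.28)
-t = -1*(-21827203/73920) = 21827203/73920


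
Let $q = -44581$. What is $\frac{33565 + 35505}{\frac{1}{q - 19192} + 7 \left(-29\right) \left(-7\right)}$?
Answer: $\frac{2202400555}{45310716} \approx 48.607$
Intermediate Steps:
$\frac{33565 + 35505}{\frac{1}{q - 19192} + 7 \left(-29\right) \left(-7\right)} = \frac{33565 + 35505}{\frac{1}{-44581 - 19192} + 7 \left(-29\right) \left(-7\right)} = \frac{69070}{\frac{1}{-63773} - -1421} = \frac{69070}{- \frac{1}{63773} + 1421} = \frac{69070}{\frac{90621432}{63773}} = 69070 \cdot \frac{63773}{90621432} = \frac{2202400555}{45310716}$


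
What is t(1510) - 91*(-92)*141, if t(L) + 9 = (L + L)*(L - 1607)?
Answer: 887503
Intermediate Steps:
t(L) = -9 + 2*L*(-1607 + L) (t(L) = -9 + (L + L)*(L - 1607) = -9 + (2*L)*(-1607 + L) = -9 + 2*L*(-1607 + L))
t(1510) - 91*(-92)*141 = (-9 - 3214*1510 + 2*1510²) - 91*(-92)*141 = (-9 - 4853140 + 2*2280100) + 8372*141 = (-9 - 4853140 + 4560200) + 1180452 = -292949 + 1180452 = 887503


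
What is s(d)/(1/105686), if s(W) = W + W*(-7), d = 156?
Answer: -98922096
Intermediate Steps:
s(W) = -6*W (s(W) = W - 7*W = -6*W)
s(d)/(1/105686) = (-6*156)/(1/105686) = -936/1/105686 = -936*105686 = -98922096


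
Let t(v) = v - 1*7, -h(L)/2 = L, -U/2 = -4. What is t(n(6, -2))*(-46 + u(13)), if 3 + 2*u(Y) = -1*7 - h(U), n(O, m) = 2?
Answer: 215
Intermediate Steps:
U = 8 (U = -2*(-4) = 8)
h(L) = -2*L
u(Y) = 3 (u(Y) = -3/2 + (-1*7 - (-2)*8)/2 = -3/2 + (-7 - 1*(-16))/2 = -3/2 + (-7 + 16)/2 = -3/2 + (½)*9 = -3/2 + 9/2 = 3)
t(v) = -7 + v (t(v) = v - 7 = -7 + v)
t(n(6, -2))*(-46 + u(13)) = (-7 + 2)*(-46 + 3) = -5*(-43) = 215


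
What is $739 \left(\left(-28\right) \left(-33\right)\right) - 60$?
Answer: $682776$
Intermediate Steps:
$739 \left(\left(-28\right) \left(-33\right)\right) - 60 = 739 \cdot 924 - 60 = 682836 - 60 = 682776$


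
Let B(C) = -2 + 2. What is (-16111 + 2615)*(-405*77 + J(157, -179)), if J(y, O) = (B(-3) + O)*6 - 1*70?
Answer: 436312184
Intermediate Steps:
B(C) = 0
J(y, O) = -70 + 6*O (J(y, O) = (0 + O)*6 - 1*70 = O*6 - 70 = 6*O - 70 = -70 + 6*O)
(-16111 + 2615)*(-405*77 + J(157, -179)) = (-16111 + 2615)*(-405*77 + (-70 + 6*(-179))) = -13496*(-31185 + (-70 - 1074)) = -13496*(-31185 - 1144) = -13496*(-32329) = 436312184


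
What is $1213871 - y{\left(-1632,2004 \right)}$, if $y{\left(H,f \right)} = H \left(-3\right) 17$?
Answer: $1130639$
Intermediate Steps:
$y{\left(H,f \right)} = - 51 H$ ($y{\left(H,f \right)} = - 3 H 17 = - 51 H$)
$1213871 - y{\left(-1632,2004 \right)} = 1213871 - \left(-51\right) \left(-1632\right) = 1213871 - 83232 = 1130639$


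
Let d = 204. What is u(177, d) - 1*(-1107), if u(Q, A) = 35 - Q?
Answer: 965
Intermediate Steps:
u(177, d) - 1*(-1107) = (35 - 1*177) - 1*(-1107) = (35 - 177) + 1107 = -142 + 1107 = 965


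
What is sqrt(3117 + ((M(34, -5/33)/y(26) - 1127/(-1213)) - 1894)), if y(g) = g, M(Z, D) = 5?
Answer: sqrt(1217566782458)/31538 ≈ 34.987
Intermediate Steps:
sqrt(3117 + ((M(34, -5/33)/y(26) - 1127/(-1213)) - 1894)) = sqrt(3117 + ((5/26 - 1127/(-1213)) - 1894)) = sqrt(3117 + ((5*(1/26) - 1127*(-1/1213)) - 1894)) = sqrt(3117 + ((5/26 + 1127/1213) - 1894)) = sqrt(3117 + (35367/31538 - 1894)) = sqrt(3117 - 59697605/31538) = sqrt(38606341/31538) = sqrt(1217566782458)/31538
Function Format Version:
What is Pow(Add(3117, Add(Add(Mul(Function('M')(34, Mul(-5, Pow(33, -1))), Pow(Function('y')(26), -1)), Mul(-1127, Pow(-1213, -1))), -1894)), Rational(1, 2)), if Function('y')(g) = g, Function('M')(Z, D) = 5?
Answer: Mul(Rational(1, 31538), Pow(1217566782458, Rational(1, 2))) ≈ 34.987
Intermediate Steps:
Pow(Add(3117, Add(Add(Mul(Function('M')(34, Mul(-5, Pow(33, -1))), Pow(Function('y')(26), -1)), Mul(-1127, Pow(-1213, -1))), -1894)), Rational(1, 2)) = Pow(Add(3117, Add(Add(Mul(5, Pow(26, -1)), Mul(-1127, Pow(-1213, -1))), -1894)), Rational(1, 2)) = Pow(Add(3117, Add(Add(Mul(5, Rational(1, 26)), Mul(-1127, Rational(-1, 1213))), -1894)), Rational(1, 2)) = Pow(Add(3117, Add(Add(Rational(5, 26), Rational(1127, 1213)), -1894)), Rational(1, 2)) = Pow(Add(3117, Add(Rational(35367, 31538), -1894)), Rational(1, 2)) = Pow(Add(3117, Rational(-59697605, 31538)), Rational(1, 2)) = Pow(Rational(38606341, 31538), Rational(1, 2)) = Mul(Rational(1, 31538), Pow(1217566782458, Rational(1, 2)))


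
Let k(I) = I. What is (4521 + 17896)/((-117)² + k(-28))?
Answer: 22417/13661 ≈ 1.6409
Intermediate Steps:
(4521 + 17896)/((-117)² + k(-28)) = (4521 + 17896)/((-117)² - 28) = 22417/(13689 - 28) = 22417/13661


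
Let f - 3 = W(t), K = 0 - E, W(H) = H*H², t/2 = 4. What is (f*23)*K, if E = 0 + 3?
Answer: -35535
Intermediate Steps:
E = 3
t = 8 (t = 2*4 = 8)
W(H) = H³
K = -3 (K = 0 - 1*3 = 0 - 3 = -3)
f = 515 (f = 3 + 8³ = 3 + 512 = 515)
(f*23)*K = (515*23)*(-3) = 11845*(-3) = -35535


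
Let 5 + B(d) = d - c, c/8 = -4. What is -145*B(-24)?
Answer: -435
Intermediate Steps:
c = -32 (c = 8*(-4) = -32)
B(d) = 27 + d (B(d) = -5 + (d - 1*(-32)) = -5 + (d + 32) = -5 + (32 + d) = 27 + d)
-145*B(-24) = -145*(27 - 24) = -145*3 = -435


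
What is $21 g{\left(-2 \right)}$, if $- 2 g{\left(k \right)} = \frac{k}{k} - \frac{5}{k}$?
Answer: $- \frac{147}{4} \approx -36.75$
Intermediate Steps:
$g{\left(k \right)} = - \frac{1}{2} + \frac{5}{2 k}$ ($g{\left(k \right)} = - \frac{\frac{k}{k} - \frac{5}{k}}{2} = - \frac{1 - \frac{5}{k}}{2} = - \frac{1}{2} + \frac{5}{2 k}$)
$21 g{\left(-2 \right)} = 21 \frac{5 - -2}{2 \left(-2\right)} = 21 \cdot \frac{1}{2} \left(- \frac{1}{2}\right) \left(5 + 2\right) = 21 \cdot \frac{1}{2} \left(- \frac{1}{2}\right) 7 = 21 \left(- \frac{7}{4}\right) = - \frac{147}{4}$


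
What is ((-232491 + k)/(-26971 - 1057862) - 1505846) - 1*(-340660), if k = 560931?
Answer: -421344184126/361611 ≈ -1.1652e+6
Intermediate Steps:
((-232491 + k)/(-26971 - 1057862) - 1505846) - 1*(-340660) = ((-232491 + 560931)/(-26971 - 1057862) - 1505846) - 1*(-340660) = (328440/(-1084833) - 1505846) + 340660 = (328440*(-1/1084833) - 1505846) + 340660 = (-109480/361611 - 1505846) + 340660 = -544530587386/361611 + 340660 = -421344184126/361611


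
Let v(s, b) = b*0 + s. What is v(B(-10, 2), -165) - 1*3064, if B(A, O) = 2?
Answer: -3062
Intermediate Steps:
v(s, b) = s (v(s, b) = 0 + s = s)
v(B(-10, 2), -165) - 1*3064 = 2 - 1*3064 = 2 - 3064 = -3062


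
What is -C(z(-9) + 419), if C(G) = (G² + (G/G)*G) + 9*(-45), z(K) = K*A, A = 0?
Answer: -175575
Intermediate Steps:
z(K) = 0 (z(K) = K*0 = 0)
C(G) = -405 + G + G² (C(G) = (G² + 1*G) - 405 = (G² + G) - 405 = (G + G²) - 405 = -405 + G + G²)
-C(z(-9) + 419) = -(-405 + (0 + 419) + (0 + 419)²) = -(-405 + 419 + 419²) = -(-405 + 419 + 175561) = -1*175575 = -175575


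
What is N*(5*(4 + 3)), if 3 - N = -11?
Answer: 490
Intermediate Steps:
N = 14 (N = 3 - 1*(-11) = 3 + 11 = 14)
N*(5*(4 + 3)) = 14*(5*(4 + 3)) = 14*(5*7) = 14*35 = 490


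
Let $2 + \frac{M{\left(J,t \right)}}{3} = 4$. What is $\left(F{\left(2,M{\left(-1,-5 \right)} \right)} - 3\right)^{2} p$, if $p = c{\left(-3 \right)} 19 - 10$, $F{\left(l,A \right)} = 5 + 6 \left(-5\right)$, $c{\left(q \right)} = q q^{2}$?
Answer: $-410032$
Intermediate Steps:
$M{\left(J,t \right)} = 6$ ($M{\left(J,t \right)} = -6 + 3 \cdot 4 = -6 + 12 = 6$)
$c{\left(q \right)} = q^{3}$
$F{\left(l,A \right)} = -25$ ($F{\left(l,A \right)} = 5 - 30 = -25$)
$p = -523$ ($p = \left(-3\right)^{3} \cdot 19 - 10 = \left(-27\right) 19 - 10 = -513 - 10 = -523$)
$\left(F{\left(2,M{\left(-1,-5 \right)} \right)} - 3\right)^{2} p = \left(-25 - 3\right)^{2} \left(-523\right) = \left(-28\right)^{2} \left(-523\right) = 784 \left(-523\right) = -410032$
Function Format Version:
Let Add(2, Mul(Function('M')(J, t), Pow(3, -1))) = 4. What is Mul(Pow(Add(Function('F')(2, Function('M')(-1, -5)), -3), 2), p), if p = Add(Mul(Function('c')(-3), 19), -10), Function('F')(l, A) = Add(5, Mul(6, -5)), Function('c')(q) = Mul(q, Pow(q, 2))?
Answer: -410032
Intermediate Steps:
Function('M')(J, t) = 6 (Function('M')(J, t) = Add(-6, Mul(3, 4)) = Add(-6, 12) = 6)
Function('c')(q) = Pow(q, 3)
Function('F')(l, A) = -25 (Function('F')(l, A) = Add(5, -30) = -25)
p = -523 (p = Add(Mul(Pow(-3, 3), 19), -10) = Add(Mul(-27, 19), -10) = Add(-513, -10) = -523)
Mul(Pow(Add(Function('F')(2, Function('M')(-1, -5)), -3), 2), p) = Mul(Pow(Add(-25, -3), 2), -523) = Mul(Pow(-28, 2), -523) = Mul(784, -523) = -410032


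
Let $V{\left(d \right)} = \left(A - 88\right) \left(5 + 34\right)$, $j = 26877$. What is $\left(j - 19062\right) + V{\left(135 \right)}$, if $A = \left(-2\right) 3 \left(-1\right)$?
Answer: $4617$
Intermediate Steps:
$A = 6$ ($A = \left(-6\right) \left(-1\right) = 6$)
$V{\left(d \right)} = -3198$ ($V{\left(d \right)} = \left(6 - 88\right) \left(5 + 34\right) = \left(-82\right) 39 = -3198$)
$\left(j - 19062\right) + V{\left(135 \right)} = \left(26877 - 19062\right) - 3198 = 7815 - 3198 = 4617$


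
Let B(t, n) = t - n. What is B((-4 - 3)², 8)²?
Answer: 1681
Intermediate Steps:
B((-4 - 3)², 8)² = ((-4 - 3)² - 1*8)² = ((-7)² - 8)² = (49 - 8)² = 41² = 1681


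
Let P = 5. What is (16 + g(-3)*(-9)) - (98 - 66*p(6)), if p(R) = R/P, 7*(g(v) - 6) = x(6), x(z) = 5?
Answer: -2213/35 ≈ -63.229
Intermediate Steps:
g(v) = 47/7 (g(v) = 6 + (1/7)*5 = 6 + 5/7 = 47/7)
p(R) = R/5
(16 + g(-3)*(-9)) - (98 - 66*p(6)) = (16 + (47/7)*(-9)) - (98 - 66*6/5) = (16 - 423/7) - (98 - 66*6/5) = -311/7 - (98 - 396/5) = -311/7 - 1*94/5 = -311/7 - 94/5 = -2213/35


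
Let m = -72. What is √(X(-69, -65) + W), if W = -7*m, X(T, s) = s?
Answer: √439 ≈ 20.952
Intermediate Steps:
W = 504 (W = -7*(-72) = 504)
√(X(-69, -65) + W) = √(-65 + 504) = √439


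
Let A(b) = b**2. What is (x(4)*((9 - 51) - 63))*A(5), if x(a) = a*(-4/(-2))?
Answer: -21000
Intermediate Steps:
x(a) = 2*a (x(a) = a*(-4*(-1/2)) = a*2 = 2*a)
(x(4)*((9 - 51) - 63))*A(5) = ((2*4)*((9 - 51) - 63))*5**2 = (8*(-42 - 63))*25 = (8*(-105))*25 = -840*25 = -21000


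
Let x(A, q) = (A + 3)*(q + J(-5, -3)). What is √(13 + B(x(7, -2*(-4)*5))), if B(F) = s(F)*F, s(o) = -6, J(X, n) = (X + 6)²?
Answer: I*√2447 ≈ 49.467*I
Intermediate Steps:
J(X, n) = (6 + X)²
x(A, q) = (1 + q)*(3 + A) (x(A, q) = (A + 3)*(q + (6 - 5)²) = (3 + A)*(q + 1²) = (3 + A)*(q + 1) = (3 + A)*(1 + q) = (1 + q)*(3 + A))
B(F) = -6*F
√(13 + B(x(7, -2*(-4)*5))) = √(13 - 6*(3 + 7 + 3*(-2*(-4)*5) + 7*(-2*(-4)*5))) = √(13 - 6*(3 + 7 + 3*(8*5) + 7*(8*5))) = √(13 - 6*(3 + 7 + 3*40 + 7*40)) = √(13 - 6*(3 + 7 + 120 + 280)) = √(13 - 6*410) = √(13 - 2460) = √(-2447) = I*√2447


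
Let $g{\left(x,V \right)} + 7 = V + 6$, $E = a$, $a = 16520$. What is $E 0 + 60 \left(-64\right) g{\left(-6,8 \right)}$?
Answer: $-26880$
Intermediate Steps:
$E = 16520$
$g{\left(x,V \right)} = -1 + V$ ($g{\left(x,V \right)} = -7 + \left(V + 6\right) = -7 + \left(6 + V\right) = -1 + V$)
$E 0 + 60 \left(-64\right) g{\left(-6,8 \right)} = 16520 \cdot 0 + 60 \left(-64\right) \left(-1 + 8\right) = 0 - 26880 = -26880$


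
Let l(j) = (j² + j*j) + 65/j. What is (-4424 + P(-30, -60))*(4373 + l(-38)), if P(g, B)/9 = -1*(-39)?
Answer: -1123549269/38 ≈ -2.9567e+7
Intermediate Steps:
l(j) = 2*j² + 65/j (l(j) = (j² + j²) + 65/j = 2*j² + 65/j)
P(g, B) = 351 (P(g, B) = 9*(-1*(-39)) = 9*39 = 351)
(-4424 + P(-30, -60))*(4373 + l(-38)) = (-4424 + 351)*(4373 + (65 + 2*(-38)³)/(-38)) = -4073*(4373 - (65 + 2*(-54872))/38) = -4073*(4373 - (65 - 109744)/38) = -4073*(4373 - 1/38*(-109679)) = -4073*(4373 + 109679/38) = -4073*275853/38 = -1123549269/38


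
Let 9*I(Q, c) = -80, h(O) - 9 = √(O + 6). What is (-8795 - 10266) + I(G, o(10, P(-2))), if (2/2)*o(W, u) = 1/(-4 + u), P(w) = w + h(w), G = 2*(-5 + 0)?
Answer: -171629/9 ≈ -19070.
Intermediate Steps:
G = -10 (G = 2*(-5) = -10)
h(O) = 9 + √(6 + O) (h(O) = 9 + √(O + 6) = 9 + √(6 + O))
P(w) = 9 + w + √(6 + w) (P(w) = w + (9 + √(6 + w)) = 9 + w + √(6 + w))
o(W, u) = 1/(-4 + u)
I(Q, c) = -80/9 (I(Q, c) = (⅑)*(-80) = -80/9)
(-8795 - 10266) + I(G, o(10, P(-2))) = (-8795 - 10266) - 80/9 = -19061 - 80/9 = -171629/9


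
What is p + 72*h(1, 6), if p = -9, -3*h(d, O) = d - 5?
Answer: 87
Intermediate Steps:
h(d, O) = 5/3 - d/3 (h(d, O) = -(d - 5)/3 = -(-5 + d)/3 = 5/3 - d/3)
p + 72*h(1, 6) = -9 + 72*(5/3 - ⅓*1) = -9 + 72*(5/3 - ⅓) = -9 + 72*(4/3) = -9 + 96 = 87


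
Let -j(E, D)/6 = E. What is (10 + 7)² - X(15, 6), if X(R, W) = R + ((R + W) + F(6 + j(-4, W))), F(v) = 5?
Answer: 248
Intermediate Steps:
j(E, D) = -6*E
X(R, W) = 5 + W + 2*R (X(R, W) = R + ((R + W) + 5) = R + (5 + R + W) = 5 + W + 2*R)
(10 + 7)² - X(15, 6) = (10 + 7)² - (5 + 6 + 2*15) = 17² - (5 + 6 + 30) = 289 - 1*41 = 289 - 41 = 248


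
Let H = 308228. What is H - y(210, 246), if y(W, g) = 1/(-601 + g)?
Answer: 109420941/355 ≈ 3.0823e+5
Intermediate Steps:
H - y(210, 246) = 308228 - 1/(-601 + 246) = 308228 - 1/(-355) = 308228 - 1*(-1/355) = 308228 + 1/355 = 109420941/355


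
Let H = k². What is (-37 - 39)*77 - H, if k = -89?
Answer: -13773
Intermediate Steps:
H = 7921 (H = (-89)² = 7921)
(-37 - 39)*77 - H = (-37 - 39)*77 - 1*7921 = -76*77 - 7921 = -5852 - 7921 = -13773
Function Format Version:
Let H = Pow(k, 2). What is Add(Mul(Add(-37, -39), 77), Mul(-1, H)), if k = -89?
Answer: -13773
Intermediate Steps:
H = 7921 (H = Pow(-89, 2) = 7921)
Add(Mul(Add(-37, -39), 77), Mul(-1, H)) = Add(Mul(Add(-37, -39), 77), Mul(-1, 7921)) = Add(Mul(-76, 77), -7921) = Add(-5852, -7921) = -13773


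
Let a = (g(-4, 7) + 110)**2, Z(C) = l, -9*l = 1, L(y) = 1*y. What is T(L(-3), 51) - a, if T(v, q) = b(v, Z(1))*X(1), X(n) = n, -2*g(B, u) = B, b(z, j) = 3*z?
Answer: -12553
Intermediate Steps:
L(y) = y
l = -1/9 (l = -1/9*1 = -1/9 ≈ -0.11111)
Z(C) = -1/9
g(B, u) = -B/2
a = 12544 (a = (-1/2*(-4) + 110)**2 = (2 + 110)**2 = 112**2 = 12544)
T(v, q) = 3*v (T(v, q) = (3*v)*1 = 3*v)
T(L(-3), 51) - a = 3*(-3) - 1*12544 = -9 - 12544 = -12553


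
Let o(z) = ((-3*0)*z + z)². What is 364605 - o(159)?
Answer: 339324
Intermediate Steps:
o(z) = z² (o(z) = (0*z + z)² = (0 + z)² = z²)
364605 - o(159) = 364605 - 1*159² = 364605 - 1*25281 = 364605 - 25281 = 339324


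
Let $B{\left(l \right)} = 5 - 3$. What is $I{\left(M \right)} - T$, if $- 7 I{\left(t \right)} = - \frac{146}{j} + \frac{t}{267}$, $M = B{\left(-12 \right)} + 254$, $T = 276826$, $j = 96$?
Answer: $- \frac{1182600329}{4272} \approx -2.7683 \cdot 10^{5}$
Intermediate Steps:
$B{\left(l \right)} = 2$
$M = 256$ ($M = 2 + 254 = 256$)
$I{\left(t \right)} = \frac{73}{336} - \frac{t}{1869}$ ($I{\left(t \right)} = - \frac{- \frac{146}{96} + \frac{t}{267}}{7} = - \frac{\left(-146\right) \frac{1}{96} + t \frac{1}{267}}{7} = - \frac{- \frac{73}{48} + \frac{t}{267}}{7} = \frac{73}{336} - \frac{t}{1869}$)
$I{\left(M \right)} - T = \left(\frac{73}{336} - \frac{256}{1869}\right) - 276826 = \frac{343}{4272} - 276826 = - \frac{1182600329}{4272}$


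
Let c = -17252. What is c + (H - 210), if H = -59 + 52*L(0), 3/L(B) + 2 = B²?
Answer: -17599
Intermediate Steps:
L(B) = 3/(-2 + B²)
H = -137 (H = -59 + 52*(3/(-2 + 0²)) = -59 + 52*(3/(-2 + 0)) = -59 + 52*(3/(-2)) = -59 + 52*(3*(-½)) = -59 + 52*(-3/2) = -59 - 78 = -137)
c + (H - 210) = -17252 + (-137 - 210) = -17252 - 347 = -17599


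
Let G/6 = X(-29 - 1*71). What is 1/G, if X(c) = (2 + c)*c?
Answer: 1/58800 ≈ 1.7007e-5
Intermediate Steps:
X(c) = c*(2 + c)
G = 58800 (G = 6*((-29 - 1*71)*(2 + (-29 - 1*71))) = 6*((-29 - 71)*(2 + (-29 - 71))) = 6*(-100*(2 - 100)) = 6*(-100*(-98)) = 6*9800 = 58800)
1/G = 1/58800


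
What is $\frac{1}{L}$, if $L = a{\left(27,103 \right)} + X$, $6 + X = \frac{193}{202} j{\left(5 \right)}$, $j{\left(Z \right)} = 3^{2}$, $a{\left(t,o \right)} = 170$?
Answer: $\frac{202}{34865} \approx 0.0057938$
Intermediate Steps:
$j{\left(Z \right)} = 9$
$X = \frac{525}{202}$ ($X = -6 + \frac{193}{202} \cdot 9 = -6 + \frac{1737}{202} = \frac{525}{202} \approx 2.599$)
$L = \frac{34865}{202}$ ($L = 170 + \frac{525}{202} = \frac{34865}{202} \approx 172.6$)
$\frac{1}{L} = \frac{1}{\frac{34865}{202}} = \frac{202}{34865}$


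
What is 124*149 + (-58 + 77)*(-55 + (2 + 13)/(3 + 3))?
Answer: 34957/2 ≈ 17479.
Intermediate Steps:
124*149 + (-58 + 77)*(-55 + (2 + 13)/(3 + 3)) = 18476 + 19*(-55 + 15/6) = 18476 + 19*(-55 + 15*(1/6)) = 18476 + 19*(-55 + 5/2) = 18476 + 19*(-105/2) = 18476 - 1995/2 = 34957/2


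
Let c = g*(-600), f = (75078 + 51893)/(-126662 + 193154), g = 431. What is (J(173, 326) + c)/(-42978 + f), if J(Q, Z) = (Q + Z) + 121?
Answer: 3430721232/571513241 ≈ 6.0029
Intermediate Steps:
J(Q, Z) = 121 + Q + Z
f = 126971/66492 ≈ 1.9096
c = -258600 (c = 431*(-600) = -258600)
(J(173, 326) + c)/(-42978 + f) = ((121 + 173 + 326) - 258600)/(-42978 + 126971/66492) = (620 - 258600)/(-2857566205/66492) = -257980*(-66492/2857566205) = 3430721232/571513241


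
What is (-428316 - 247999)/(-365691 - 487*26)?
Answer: 676315/378353 ≈ 1.7875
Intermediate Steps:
(-428316 - 247999)/(-365691 - 487*26) = -676315/(-365691 - 12662) = -676315/(-378353) = -676315*(-1/378353) = 676315/378353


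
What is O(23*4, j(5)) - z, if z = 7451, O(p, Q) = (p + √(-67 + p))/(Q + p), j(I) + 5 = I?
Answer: -685395/92 ≈ -7449.9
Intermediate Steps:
j(I) = -5 + I
O(p, Q) = (p + √(-67 + p))/(Q + p)
O(23*4, j(5)) - z = (23*4 + √(-67 + 23*4))/((-5 + 5) + 23*4) - 1*7451 = (92 + √(-67 + 92))/(0 + 92) - 7451 = (92 + √25)/92 - 7451 = (92 + 5)/92 - 7451 = (1/92)*97 - 7451 = 97/92 - 7451 = -685395/92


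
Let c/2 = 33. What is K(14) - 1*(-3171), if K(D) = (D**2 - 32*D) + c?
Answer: 2985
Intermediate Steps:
c = 66 (c = 2*33 = 66)
K(D) = 66 + D**2 - 32*D (K(D) = (D**2 - 32*D) + 66 = 66 + D**2 - 32*D)
K(14) - 1*(-3171) = (66 + 14**2 - 32*14) - 1*(-3171) = (66 + 196 - 448) + 3171 = -186 + 3171 = 2985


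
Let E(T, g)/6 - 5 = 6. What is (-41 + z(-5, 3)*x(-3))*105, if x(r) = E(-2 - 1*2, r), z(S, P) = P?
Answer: 16485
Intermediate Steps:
E(T, g) = 66 (E(T, g) = 30 + 6*6 = 30 + 36 = 66)
x(r) = 66
(-41 + z(-5, 3)*x(-3))*105 = (-41 + 3*66)*105 = (-41 + 198)*105 = 157*105 = 16485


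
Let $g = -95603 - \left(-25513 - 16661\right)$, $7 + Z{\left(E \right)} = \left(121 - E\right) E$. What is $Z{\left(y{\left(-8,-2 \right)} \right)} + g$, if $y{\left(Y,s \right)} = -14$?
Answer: $-55326$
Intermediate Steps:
$Z{\left(E \right)} = -7 + E \left(121 - E\right)$ ($Z{\left(E \right)} = -7 + \left(121 - E\right) E = -7 + E \left(121 - E\right)$)
$g = -53429$ ($g = -95603 - -42174 = -95603 + 42174 = -53429$)
$Z{\left(y{\left(-8,-2 \right)} \right)} + g = \left(-7 - \left(-14\right)^{2} + 121 \left(-14\right)\right) - 53429 = \left(-7 - 196 - 1694\right) - 53429 = -1897 - 53429 = -55326$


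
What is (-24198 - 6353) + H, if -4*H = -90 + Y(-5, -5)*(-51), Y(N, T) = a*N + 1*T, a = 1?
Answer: -30656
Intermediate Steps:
Y(N, T) = N + T (Y(N, T) = 1*N + 1*T = N + T)
H = -105 (H = -(-90 + (-5 - 5)*(-51))/4 = -(-90 - 10*(-51))/4 = -(-90 + 510)/4 = -1/4*420 = -105)
(-24198 - 6353) + H = (-24198 - 6353) - 105 = -30551 - 105 = -30656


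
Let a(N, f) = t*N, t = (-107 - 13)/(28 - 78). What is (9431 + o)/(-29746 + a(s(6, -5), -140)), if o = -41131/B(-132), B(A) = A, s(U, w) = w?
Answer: -1286023/3928056 ≈ -0.32739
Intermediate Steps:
t = 12/5 (t = -120/(-50) = -120*(-1/50) = 12/5 ≈ 2.4000)
a(N, f) = 12*N/5
o = 41131/132 (o = -41131/(-132) = -41131*(-1/132) = 41131/132 ≈ 311.60)
(9431 + o)/(-29746 + a(s(6, -5), -140)) = (9431 + 41131/132)/(-29746 + (12/5)*(-5)) = 1286023/(132*(-29746 - 12)) = (1286023/132)/(-29758) = (1286023/132)*(-1/29758) = -1286023/3928056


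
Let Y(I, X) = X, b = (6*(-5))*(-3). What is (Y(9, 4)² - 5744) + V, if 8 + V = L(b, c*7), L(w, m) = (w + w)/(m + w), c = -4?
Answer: -177726/31 ≈ -5733.1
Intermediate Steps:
b = 90 (b = -30*(-3) = 90)
L(w, m) = 2*w/(m + w) (L(w, m) = (2*w)/(m + w) = 2*w/(m + w))
V = -158/31 (V = -8 + 2*90/(-4*7 + 90) = -8 + 2*90/(-28 + 90) = -8 + 2*90/62 = -8 + 2*90*(1/62) = -8 + 90/31 = -158/31 ≈ -5.0968)
(Y(9, 4)² - 5744) + V = (4² - 5744) - 158/31 = (16 - 5744) - 158/31 = -5728 - 158/31 = -177726/31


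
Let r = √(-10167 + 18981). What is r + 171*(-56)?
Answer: -9576 + √8814 ≈ -9482.1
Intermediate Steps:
r = √8814 ≈ 93.883
r + 171*(-56) = √8814 + 171*(-56) = √8814 - 9576 = -9576 + √8814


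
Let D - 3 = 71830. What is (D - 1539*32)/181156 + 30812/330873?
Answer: 13054545377/59939629188 ≈ 0.21779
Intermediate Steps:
D = 71833 (D = 3 + 71830 = 71833)
(D - 1539*32)/181156 + 30812/330873 = (71833 - 1539*32)/181156 + 30812/330873 = (71833 - 1*49248)*(1/181156) + 30812*(1/330873) = (71833 - 49248)*(1/181156) + 30812/330873 = 22585*(1/181156) + 30812/330873 = 22585/181156 + 30812/330873 = 13054545377/59939629188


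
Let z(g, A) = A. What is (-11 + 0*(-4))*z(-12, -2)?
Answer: 22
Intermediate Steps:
(-11 + 0*(-4))*z(-12, -2) = (-11 + 0*(-4))*(-2) = (-11 + 0)*(-2) = -11*(-2) = 22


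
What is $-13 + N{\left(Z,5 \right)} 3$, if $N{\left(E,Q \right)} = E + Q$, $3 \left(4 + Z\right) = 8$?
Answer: $-2$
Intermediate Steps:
$Z = - \frac{4}{3}$ ($Z = -4 + \frac{1}{3} \cdot 8 = -4 + \frac{8}{3} = - \frac{4}{3} \approx -1.3333$)
$-13 + N{\left(Z,5 \right)} 3 = -13 + \left(- \frac{4}{3} + 5\right) 3 = -13 + \frac{11}{3} \cdot 3 = -13 + 11 = -2$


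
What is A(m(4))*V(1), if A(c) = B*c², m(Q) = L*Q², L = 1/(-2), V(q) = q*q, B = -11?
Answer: -704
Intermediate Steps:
V(q) = q²
L = -½ ≈ -0.50000
m(Q) = -Q²/2
A(c) = -11*c²
A(m(4))*V(1) = -11*(-½*4²)²*1² = -11*(-½*16)²*1 = -11*(-8)²*1 = -11*64*1 = -704*1 = -704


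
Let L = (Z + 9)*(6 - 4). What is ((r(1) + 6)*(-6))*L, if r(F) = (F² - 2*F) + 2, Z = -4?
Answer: -420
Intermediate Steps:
r(F) = 2 + F² - 2*F
L = 10 (L = (-4 + 9)*(6 - 4) = 5*2 = 10)
((r(1) + 6)*(-6))*L = (((2 + 1² - 2*1) + 6)*(-6))*10 = (((2 + 1 - 2) + 6)*(-6))*10 = ((1 + 6)*(-6))*10 = (7*(-6))*10 = -42*10 = -420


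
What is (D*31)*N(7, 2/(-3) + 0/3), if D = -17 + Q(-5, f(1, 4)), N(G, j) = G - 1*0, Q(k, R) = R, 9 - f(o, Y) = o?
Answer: -1953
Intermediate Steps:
f(o, Y) = 9 - o
N(G, j) = G (N(G, j) = G + 0 = G)
D = -9 (D = -17 + (9 - 1*1) = -17 + (9 - 1) = -17 + 8 = -9)
(D*31)*N(7, 2/(-3) + 0/3) = -9*31*7 = -279*7 = -1953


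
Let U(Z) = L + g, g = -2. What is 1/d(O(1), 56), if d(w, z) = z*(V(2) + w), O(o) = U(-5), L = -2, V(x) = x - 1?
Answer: -1/168 ≈ -0.0059524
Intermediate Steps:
V(x) = -1 + x
U(Z) = -4 (U(Z) = -2 - 2 = -4)
O(o) = -4
d(w, z) = z*(1 + w) (d(w, z) = z*((-1 + 2) + w) = z*(1 + w))
1/d(O(1), 56) = 1/(56*(1 - 4)) = 1/(56*(-3)) = 1/(-168) = -1/168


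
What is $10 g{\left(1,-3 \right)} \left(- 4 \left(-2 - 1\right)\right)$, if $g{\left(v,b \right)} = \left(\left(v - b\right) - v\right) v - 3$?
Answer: $0$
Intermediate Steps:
$g{\left(v,b \right)} = -3 - b v$ ($g{\left(v,b \right)} = - b v - 3 = -3 - b v$)
$10 g{\left(1,-3 \right)} \left(- 4 \left(-2 - 1\right)\right) = 10 \left(-3 - \left(-3\right) 1\right) \left(- 4 \left(-2 - 1\right)\right) = 10 \left(-3 + 3\right) \left(\left(-4\right) \left(-3\right)\right) = 10 \cdot 0 \cdot 12 = 0 \cdot 12 = 0$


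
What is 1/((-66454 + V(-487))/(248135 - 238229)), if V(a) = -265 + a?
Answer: -1651/11201 ≈ -0.14740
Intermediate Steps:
1/((-66454 + V(-487))/(248135 - 238229)) = 1/((-66454 + (-265 - 487))/(248135 - 238229)) = 1/((-66454 - 752)/9906) = 1/(-67206*1/9906) = 1/(-11201/1651) = -1651/11201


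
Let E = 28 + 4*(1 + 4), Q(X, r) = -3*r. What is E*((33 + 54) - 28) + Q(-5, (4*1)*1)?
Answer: 2820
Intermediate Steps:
E = 48 (E = 28 + 4*5 = 28 + 20 = 48)
E*((33 + 54) - 28) + Q(-5, (4*1)*1) = 48*((33 + 54) - 28) - 3*4*1 = 48*(87 - 28) - 12 = 48*59 - 3*4 = 2832 - 12 = 2820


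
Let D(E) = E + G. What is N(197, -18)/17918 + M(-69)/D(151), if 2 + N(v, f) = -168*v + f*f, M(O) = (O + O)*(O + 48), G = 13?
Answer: 11637857/734638 ≈ 15.842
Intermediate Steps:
M(O) = 2*O*(48 + O) (M(O) = (2*O)*(48 + O) = 2*O*(48 + O))
D(E) = 13 + E (D(E) = E + 13 = 13 + E)
N(v, f) = -2 + f² - 168*v (N(v, f) = -2 + (-168*v + f*f) = -2 + (-168*v + f²) = -2 + (f² - 168*v) = -2 + f² - 168*v)
N(197, -18)/17918 + M(-69)/D(151) = (-2 + (-18)² - 168*197)/17918 + (2*(-69)*(48 - 69))/(13 + 151) = (-2 + 324 - 33096)*(1/17918) + (2*(-69)*(-21))/164 = -32774*1/17918 + 2898*(1/164) = -16387/8959 + 1449/82 = 11637857/734638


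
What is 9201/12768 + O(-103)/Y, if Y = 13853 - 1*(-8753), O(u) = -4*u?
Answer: 35543037/48105568 ≈ 0.73886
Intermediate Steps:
Y = 22606 (Y = 13853 + 8753 = 22606)
9201/12768 + O(-103)/Y = 9201/12768 - 4*(-103)/22606 = 9201*(1/12768) + 412*(1/22606) = 3067/4256 + 206/11303 = 35543037/48105568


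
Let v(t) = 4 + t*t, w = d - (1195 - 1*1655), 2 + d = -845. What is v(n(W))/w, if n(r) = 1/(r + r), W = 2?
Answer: -65/6192 ≈ -0.010497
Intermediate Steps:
d = -847 (d = -2 - 845 = -847)
w = -387 (w = -847 - (1195 - 1*1655) = -847 - (1195 - 1655) = -847 - 1*(-460) = -847 + 460 = -387)
n(r) = 1/(2*r)
v(t) = 4 + t²
v(n(W))/w = (4 + ((½)/2)²)/(-387) = (4 + ((½)*(½))²)*(-1/387) = (4 + (¼)²)*(-1/387) = (4 + 1/16)*(-1/387) = (65/16)*(-1/387) = -65/6192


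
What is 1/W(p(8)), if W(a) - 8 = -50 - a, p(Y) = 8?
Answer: -1/50 ≈ -0.020000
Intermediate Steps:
W(a) = -42 - a (W(a) = 8 + (-50 - a) = -42 - a)
1/W(p(8)) = 1/(-42 - 1*8) = 1/(-42 - 8) = 1/(-50) = -1/50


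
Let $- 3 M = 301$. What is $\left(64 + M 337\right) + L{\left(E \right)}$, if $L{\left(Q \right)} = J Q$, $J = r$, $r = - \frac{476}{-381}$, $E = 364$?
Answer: $- \frac{12684851}{381} \approx -33294.0$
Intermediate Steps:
$M = - \frac{301}{3}$ ($M = \left(- \frac{1}{3}\right) 301 = - \frac{301}{3} \approx -100.33$)
$r = \frac{476}{381}$ ($r = \left(-476\right) \left(- \frac{1}{381}\right) = \frac{476}{381} \approx 1.2493$)
$J = \frac{476}{381} \approx 1.2493$
$L{\left(Q \right)} = \frac{476 Q}{381}$
$\left(64 + M 337\right) + L{\left(E \right)} = \left(64 - \frac{101437}{3}\right) + \frac{476}{381} \cdot 364 = \left(64 - \frac{101437}{3}\right) + \frac{173264}{381} = - \frac{101245}{3} + \frac{173264}{381} = - \frac{12684851}{381}$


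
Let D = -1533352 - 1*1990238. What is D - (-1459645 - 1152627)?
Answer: -911318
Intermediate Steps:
D = -3523590 (D = -1533352 - 1990238 = -3523590)
D - (-1459645 - 1152627) = -3523590 - (-1459645 - 1152627) = -3523590 - 1*(-2612272) = -3523590 + 2612272 = -911318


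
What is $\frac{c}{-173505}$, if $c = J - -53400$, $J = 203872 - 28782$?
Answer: $- \frac{45698}{34701} \approx -1.3169$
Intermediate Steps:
$J = 175090$ ($J = 203872 - 28782 = 175090$)
$c = 228490$ ($c = 175090 - -53400 = 175090 + 53400 = 228490$)
$\frac{c}{-173505} = \frac{228490}{-173505} = 228490 \left(- \frac{1}{173505}\right) = - \frac{45698}{34701}$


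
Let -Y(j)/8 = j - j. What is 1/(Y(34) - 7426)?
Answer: -1/7426 ≈ -0.00013466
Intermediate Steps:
Y(j) = 0 (Y(j) = -8*(j - j) = -8*0 = 0)
1/(Y(34) - 7426) = 1/(0 - 7426) = 1/(-7426) = -1/7426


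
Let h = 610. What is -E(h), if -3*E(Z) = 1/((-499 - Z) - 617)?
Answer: -1/5178 ≈ -0.00019312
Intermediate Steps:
E(Z) = -1/(3*(-1116 - Z)) (E(Z) = -1/(3*((-499 - Z) - 617)) = -1/(3*(-1116 - Z)))
-E(h) = -1/(3*(1116 + 610)) = -1/(3*1726) = -1*1/5178 = -1/5178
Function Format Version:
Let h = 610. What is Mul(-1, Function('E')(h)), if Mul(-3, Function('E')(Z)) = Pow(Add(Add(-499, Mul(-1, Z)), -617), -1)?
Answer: Rational(-1, 5178) ≈ -0.00019312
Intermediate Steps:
Function('E')(Z) = Mul(Rational(-1, 3), Pow(Add(-1116, Mul(-1, Z)), -1)) (Function('E')(Z) = Mul(Rational(-1, 3), Pow(Add(Add(-499, Mul(-1, Z)), -617), -1)) = Mul(Rational(-1, 3), Pow(Add(-1116, Mul(-1, Z)), -1)))
Mul(-1, Function('E')(h)) = Mul(-1, Mul(Rational(1, 3), Pow(Add(1116, 610), -1))) = Mul(-1, Mul(Rational(1, 3), Pow(1726, -1))) = Mul(-1, Mul(Rational(1, 3), Rational(1, 1726))) = Mul(-1, Rational(1, 5178)) = Rational(-1, 5178)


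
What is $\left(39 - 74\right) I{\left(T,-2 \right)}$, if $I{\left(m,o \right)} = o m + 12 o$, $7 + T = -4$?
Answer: $70$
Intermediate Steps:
$T = -11$ ($T = -7 - 4 = -11$)
$I{\left(m,o \right)} = 12 o + m o$ ($I{\left(m,o \right)} = m o + 12 o = 12 o + m o$)
$\left(39 - 74\right) I{\left(T,-2 \right)} = \left(39 - 74\right) \left(- 2 \left(12 - 11\right)\right) = - 35 \left(\left(-2\right) 1\right) = \left(-35\right) \left(-2\right) = 70$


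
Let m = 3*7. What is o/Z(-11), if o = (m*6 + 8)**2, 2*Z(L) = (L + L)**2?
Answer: 8978/121 ≈ 74.198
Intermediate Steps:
m = 21
Z(L) = 2*L**2 (Z(L) = (L + L)**2/2 = (2*L)**2/2 = (4*L**2)/2 = 2*L**2)
o = 17956 (o = (21*6 + 8)**2 = (126 + 8)**2 = 134**2 = 17956)
o/Z(-11) = 17956/((2*(-11)**2)) = 17956/((2*121)) = 17956/242 = 17956*(1/242) = 8978/121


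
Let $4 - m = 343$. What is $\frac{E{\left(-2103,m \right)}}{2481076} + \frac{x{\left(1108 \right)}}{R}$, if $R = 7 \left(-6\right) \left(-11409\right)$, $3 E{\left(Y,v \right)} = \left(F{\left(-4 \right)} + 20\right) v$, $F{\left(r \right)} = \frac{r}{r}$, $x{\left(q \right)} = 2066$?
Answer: $\frac{1994406811}{594438517764} \approx 0.0033551$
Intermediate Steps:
$F{\left(r \right)} = 1$
$m = -339$ ($m = 4 - 343 = -339$)
$E{\left(Y,v \right)} = 7 v$ ($E{\left(Y,v \right)} = \frac{\left(1 + 20\right) v}{3} = \frac{21 v}{3} = 7 v$)
$R = 479178$ ($R = \left(-42\right) \left(-11409\right) = 479178$)
$\frac{E{\left(-2103,m \right)}}{2481076} + \frac{x{\left(1108 \right)}}{R} = \frac{7 \left(-339\right)}{2481076} + \frac{2066}{479178} = \left(-2373\right) \frac{1}{2481076} + 2066 \cdot \frac{1}{479178} = - \frac{2373}{2481076} + \frac{1033}{239589} = \frac{1994406811}{594438517764}$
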